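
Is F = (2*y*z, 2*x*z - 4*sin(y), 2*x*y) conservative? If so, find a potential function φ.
Yes, F is conservative. φ = 2*x*y*z + 4*cos(y)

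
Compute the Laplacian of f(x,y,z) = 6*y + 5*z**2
10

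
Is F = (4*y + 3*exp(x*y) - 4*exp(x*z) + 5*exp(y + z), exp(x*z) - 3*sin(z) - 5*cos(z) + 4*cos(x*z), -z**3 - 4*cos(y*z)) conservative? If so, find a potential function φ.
No, ∇×F = (-x*exp(x*z) + 4*x*sin(x*z) + 4*z*sin(y*z) - 5*sin(z) + 3*cos(z), -4*x*exp(x*z) + 5*exp(y + z), -3*x*exp(x*y) + z*exp(x*z) - 4*z*sin(x*z) - 5*exp(y + z) - 4) ≠ 0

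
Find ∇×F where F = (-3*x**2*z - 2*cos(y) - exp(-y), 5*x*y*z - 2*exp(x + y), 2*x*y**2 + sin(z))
(-x*y, -3*x**2 - 2*y**2, 5*y*z - 2*exp(x + y) - 2*sin(y) - exp(-y))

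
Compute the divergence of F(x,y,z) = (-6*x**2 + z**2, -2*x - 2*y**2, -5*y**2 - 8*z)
-12*x - 4*y - 8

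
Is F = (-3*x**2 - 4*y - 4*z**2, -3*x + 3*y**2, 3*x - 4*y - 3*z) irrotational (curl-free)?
No, ∇×F = (-4, -8*z - 3, 1)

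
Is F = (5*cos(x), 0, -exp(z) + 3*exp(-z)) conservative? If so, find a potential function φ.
Yes, F is conservative. φ = -exp(z) + 5*sin(x) - 3*exp(-z)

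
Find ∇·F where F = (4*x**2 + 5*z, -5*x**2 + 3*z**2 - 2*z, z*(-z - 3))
8*x - 2*z - 3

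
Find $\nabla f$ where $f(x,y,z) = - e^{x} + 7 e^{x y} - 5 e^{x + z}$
(7*y*exp(x*y) - exp(x) - 5*exp(x + z), 7*x*exp(x*y), -5*exp(x + z))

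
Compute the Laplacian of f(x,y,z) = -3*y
0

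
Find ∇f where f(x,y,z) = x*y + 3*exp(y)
(y, x + 3*exp(y), 0)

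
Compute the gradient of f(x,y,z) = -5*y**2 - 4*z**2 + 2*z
(0, -10*y, 2 - 8*z)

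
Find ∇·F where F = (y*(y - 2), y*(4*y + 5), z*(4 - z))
8*y - 2*z + 9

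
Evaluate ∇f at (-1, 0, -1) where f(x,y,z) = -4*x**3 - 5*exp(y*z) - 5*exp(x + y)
(-12 - 5*exp(-1), 5 - 5*exp(-1), 0)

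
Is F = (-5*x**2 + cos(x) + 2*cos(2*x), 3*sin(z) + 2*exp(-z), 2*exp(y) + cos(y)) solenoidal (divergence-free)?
No, ∇·F = -10*x - sin(x) - 4*sin(2*x)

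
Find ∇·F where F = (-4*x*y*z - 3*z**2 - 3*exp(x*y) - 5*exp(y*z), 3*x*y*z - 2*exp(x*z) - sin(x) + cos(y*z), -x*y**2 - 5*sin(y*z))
3*x*z - 4*y*z - 3*y*exp(x*y) - 5*y*cos(y*z) - z*sin(y*z)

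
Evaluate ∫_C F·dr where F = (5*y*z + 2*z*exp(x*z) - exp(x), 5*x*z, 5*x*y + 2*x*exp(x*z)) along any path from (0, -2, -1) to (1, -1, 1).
-6 + E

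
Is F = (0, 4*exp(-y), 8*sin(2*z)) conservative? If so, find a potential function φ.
Yes, F is conservative. φ = -4*cos(2*z) - 4*exp(-y)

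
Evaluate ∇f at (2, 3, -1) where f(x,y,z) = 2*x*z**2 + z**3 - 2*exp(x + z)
(2 - 2*E, 0, -2*E - 5)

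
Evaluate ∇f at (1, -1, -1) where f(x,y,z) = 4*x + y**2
(4, -2, 0)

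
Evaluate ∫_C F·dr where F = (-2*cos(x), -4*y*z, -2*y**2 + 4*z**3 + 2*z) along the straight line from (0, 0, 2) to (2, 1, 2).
-4 - 2*sin(2)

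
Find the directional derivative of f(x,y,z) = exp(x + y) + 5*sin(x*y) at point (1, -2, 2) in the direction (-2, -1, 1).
sqrt(6)*(5*E*cos(2) - 1)*exp(-1)/2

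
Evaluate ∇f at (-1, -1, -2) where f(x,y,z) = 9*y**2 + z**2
(0, -18, -4)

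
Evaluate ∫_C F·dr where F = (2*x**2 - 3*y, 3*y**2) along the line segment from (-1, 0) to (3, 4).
176/3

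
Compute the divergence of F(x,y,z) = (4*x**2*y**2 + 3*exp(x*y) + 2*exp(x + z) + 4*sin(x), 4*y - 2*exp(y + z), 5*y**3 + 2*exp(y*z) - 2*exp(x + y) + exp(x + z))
8*x*y**2 + 3*y*exp(x*y) + 2*y*exp(y*z) + 3*exp(x + z) - 2*exp(y + z) + 4*cos(x) + 4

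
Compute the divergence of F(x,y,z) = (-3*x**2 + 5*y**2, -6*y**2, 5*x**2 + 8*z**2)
-6*x - 12*y + 16*z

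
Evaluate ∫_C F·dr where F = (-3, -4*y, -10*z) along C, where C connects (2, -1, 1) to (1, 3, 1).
-13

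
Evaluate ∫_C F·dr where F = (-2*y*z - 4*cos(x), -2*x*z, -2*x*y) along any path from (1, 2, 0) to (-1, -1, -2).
4 + 8*sin(1)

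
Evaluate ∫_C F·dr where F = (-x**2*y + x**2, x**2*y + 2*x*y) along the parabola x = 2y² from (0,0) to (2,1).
43/21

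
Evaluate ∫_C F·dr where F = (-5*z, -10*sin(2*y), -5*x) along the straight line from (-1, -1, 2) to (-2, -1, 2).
10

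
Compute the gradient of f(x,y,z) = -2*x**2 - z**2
(-4*x, 0, -2*z)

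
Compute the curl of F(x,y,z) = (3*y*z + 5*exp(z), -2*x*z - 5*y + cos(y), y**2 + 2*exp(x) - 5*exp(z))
(2*x + 2*y, 3*y - 2*exp(x) + 5*exp(z), -5*z)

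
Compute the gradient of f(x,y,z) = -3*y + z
(0, -3, 1)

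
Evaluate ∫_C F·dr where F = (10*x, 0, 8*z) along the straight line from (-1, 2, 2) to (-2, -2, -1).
3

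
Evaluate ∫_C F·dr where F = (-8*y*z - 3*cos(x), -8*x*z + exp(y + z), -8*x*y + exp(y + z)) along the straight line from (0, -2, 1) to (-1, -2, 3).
-48 - exp(-1) + 3*sin(1) + E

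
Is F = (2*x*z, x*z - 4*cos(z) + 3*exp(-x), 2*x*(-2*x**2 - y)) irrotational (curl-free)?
No, ∇×F = (-3*x - 4*sin(z), 12*x**2 + 2*x + 2*y, z - 3*exp(-x))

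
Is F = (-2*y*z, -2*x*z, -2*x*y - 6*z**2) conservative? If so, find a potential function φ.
Yes, F is conservative. φ = 2*z*(-x*y - z**2)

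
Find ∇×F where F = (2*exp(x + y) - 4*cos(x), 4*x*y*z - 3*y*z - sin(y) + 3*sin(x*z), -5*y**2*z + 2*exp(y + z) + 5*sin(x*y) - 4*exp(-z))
(-4*x*y + 5*x*cos(x*y) - 3*x*cos(x*z) - 10*y*z + 3*y + 2*exp(y + z), -5*y*cos(x*y), 4*y*z + 3*z*cos(x*z) - 2*exp(x + y))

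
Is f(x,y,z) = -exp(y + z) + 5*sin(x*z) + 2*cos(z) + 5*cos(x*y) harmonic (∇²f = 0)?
No, ∇²f = -5*x**2*sin(x*z) - 5*x**2*cos(x*y) - 5*y**2*cos(x*y) - 5*z**2*sin(x*z) - 2*exp(y + z) - 2*cos(z)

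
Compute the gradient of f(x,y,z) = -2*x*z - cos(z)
(-2*z, 0, -2*x + sin(z))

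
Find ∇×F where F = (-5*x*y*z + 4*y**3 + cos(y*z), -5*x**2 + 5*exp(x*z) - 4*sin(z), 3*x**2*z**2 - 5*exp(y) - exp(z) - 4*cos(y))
(-5*x*exp(x*z) - 5*exp(y) + 4*sin(y) + 4*cos(z), -5*x*y - 6*x*z**2 - y*sin(y*z), 5*x*z - 10*x - 12*y**2 + 5*z*exp(x*z) + z*sin(y*z))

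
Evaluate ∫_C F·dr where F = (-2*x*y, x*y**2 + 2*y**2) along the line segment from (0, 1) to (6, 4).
39/2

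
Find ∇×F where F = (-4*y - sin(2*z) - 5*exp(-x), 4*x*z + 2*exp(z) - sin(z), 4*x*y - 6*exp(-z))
(-2*exp(z) + cos(z), -4*y - 2*cos(2*z), 4*z + 4)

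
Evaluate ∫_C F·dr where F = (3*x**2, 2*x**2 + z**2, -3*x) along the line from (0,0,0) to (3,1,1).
173/6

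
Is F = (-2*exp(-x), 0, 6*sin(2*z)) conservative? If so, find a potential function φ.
Yes, F is conservative. φ = -3*cos(2*z) + 2*exp(-x)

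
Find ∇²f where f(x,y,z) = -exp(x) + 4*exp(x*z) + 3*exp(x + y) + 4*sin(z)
4*x**2*exp(x*z) + 4*z**2*exp(x*z) - exp(x) + 6*exp(x + y) - 4*sin(z)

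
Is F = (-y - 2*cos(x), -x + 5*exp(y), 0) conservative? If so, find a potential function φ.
Yes, F is conservative. φ = -x*y + 5*exp(y) - 2*sin(x)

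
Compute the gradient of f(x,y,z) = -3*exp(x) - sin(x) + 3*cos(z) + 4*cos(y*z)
(-3*exp(x) - cos(x), -4*z*sin(y*z), -4*y*sin(y*z) - 3*sin(z))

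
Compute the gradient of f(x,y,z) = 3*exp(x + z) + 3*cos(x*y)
(-3*y*sin(x*y) + 3*exp(x + z), -3*x*sin(x*y), 3*exp(x + z))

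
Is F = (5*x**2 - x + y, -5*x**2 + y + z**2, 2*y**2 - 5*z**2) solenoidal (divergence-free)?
No, ∇·F = 10*x - 10*z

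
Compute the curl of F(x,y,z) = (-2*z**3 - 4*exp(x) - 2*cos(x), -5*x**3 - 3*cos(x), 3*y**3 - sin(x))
(9*y**2, -6*z**2 + cos(x), -15*x**2 + 3*sin(x))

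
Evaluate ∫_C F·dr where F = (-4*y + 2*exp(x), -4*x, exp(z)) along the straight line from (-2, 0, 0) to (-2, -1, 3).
-9 + exp(3)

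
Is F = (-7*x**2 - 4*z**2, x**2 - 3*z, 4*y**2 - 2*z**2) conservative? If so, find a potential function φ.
No, ∇×F = (8*y + 3, -8*z, 2*x) ≠ 0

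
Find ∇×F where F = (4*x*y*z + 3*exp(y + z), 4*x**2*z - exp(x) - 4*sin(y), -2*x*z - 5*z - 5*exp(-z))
(-4*x**2, 4*x*y + 2*z + 3*exp(y + z), 4*x*z - exp(x) - 3*exp(y + z))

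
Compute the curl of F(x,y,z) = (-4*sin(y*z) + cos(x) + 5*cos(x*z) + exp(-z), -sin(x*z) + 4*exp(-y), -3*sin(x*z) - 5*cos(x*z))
(x*cos(x*z), -5*x*sin(x*z) - 4*y*cos(y*z) - 5*z*sin(x*z) + 3*z*cos(x*z) - exp(-z), z*(-cos(x*z) + 4*cos(y*z)))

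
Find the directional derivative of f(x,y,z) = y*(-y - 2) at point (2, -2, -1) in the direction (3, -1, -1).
-2*sqrt(11)/11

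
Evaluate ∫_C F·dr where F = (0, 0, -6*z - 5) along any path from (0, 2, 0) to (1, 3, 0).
0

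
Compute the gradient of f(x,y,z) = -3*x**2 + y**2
(-6*x, 2*y, 0)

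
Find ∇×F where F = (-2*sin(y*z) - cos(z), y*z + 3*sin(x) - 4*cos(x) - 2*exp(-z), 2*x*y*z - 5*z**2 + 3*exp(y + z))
(2*x*z - y + 3*exp(y + z) - 2*exp(-z), -2*y*z - 2*y*cos(y*z) + sin(z), 2*z*cos(y*z) + 4*sin(x) + 3*cos(x))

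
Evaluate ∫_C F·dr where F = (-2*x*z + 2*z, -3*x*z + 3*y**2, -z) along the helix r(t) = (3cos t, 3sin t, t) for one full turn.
pi*(3 - 29*pi)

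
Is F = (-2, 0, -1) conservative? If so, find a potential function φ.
Yes, F is conservative. φ = -2*x - z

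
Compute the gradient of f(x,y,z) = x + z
(1, 0, 1)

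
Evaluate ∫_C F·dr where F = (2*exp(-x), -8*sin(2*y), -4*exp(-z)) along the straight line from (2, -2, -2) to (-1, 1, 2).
-4*exp(2) - 2*E + 4*cos(2) + 6*exp(-2) - 4*cos(4)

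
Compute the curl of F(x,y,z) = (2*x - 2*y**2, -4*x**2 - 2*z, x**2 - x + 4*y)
(6, 1 - 2*x, -8*x + 4*y)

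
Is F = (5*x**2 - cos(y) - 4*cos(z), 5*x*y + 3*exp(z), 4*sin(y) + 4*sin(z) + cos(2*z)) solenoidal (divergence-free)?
No, ∇·F = 15*x - 2*sin(2*z) + 4*cos(z)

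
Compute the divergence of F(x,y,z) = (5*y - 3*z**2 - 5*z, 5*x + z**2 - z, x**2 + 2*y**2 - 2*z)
-2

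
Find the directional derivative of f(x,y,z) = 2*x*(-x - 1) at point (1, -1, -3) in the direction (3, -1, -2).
-9*sqrt(14)/7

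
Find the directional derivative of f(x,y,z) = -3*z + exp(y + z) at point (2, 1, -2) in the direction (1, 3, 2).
sqrt(14)*(5 - 6*E)*exp(-1)/14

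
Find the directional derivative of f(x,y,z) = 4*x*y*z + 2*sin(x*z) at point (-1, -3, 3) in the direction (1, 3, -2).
sqrt(14)*(-48 + 5*cos(3))/7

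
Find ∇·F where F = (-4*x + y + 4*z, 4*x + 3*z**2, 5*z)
1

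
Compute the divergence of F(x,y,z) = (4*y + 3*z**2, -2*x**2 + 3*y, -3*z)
0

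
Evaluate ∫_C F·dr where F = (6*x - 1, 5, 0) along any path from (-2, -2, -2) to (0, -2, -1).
-14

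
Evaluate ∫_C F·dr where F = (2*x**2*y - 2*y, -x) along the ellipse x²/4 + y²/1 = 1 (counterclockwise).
-2*pi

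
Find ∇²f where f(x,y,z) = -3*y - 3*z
0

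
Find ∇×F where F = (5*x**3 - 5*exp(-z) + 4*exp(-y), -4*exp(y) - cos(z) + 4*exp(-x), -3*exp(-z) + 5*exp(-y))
(-sin(z) - 5*exp(-y), 5*exp(-z), 4*exp(-y) - 4*exp(-x))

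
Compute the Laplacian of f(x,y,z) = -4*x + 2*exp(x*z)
2*(x**2 + z**2)*exp(x*z)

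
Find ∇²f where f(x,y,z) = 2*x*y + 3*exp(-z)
3*exp(-z)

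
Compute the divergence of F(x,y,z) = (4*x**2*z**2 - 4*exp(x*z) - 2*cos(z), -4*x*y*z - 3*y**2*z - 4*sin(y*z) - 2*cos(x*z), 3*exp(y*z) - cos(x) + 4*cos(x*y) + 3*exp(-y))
8*x*z**2 - 4*x*z - 6*y*z + 3*y*exp(y*z) - 4*z*exp(x*z) - 4*z*cos(y*z)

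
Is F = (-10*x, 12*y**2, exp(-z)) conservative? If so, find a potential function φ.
Yes, F is conservative. φ = -5*x**2 + 4*y**3 - exp(-z)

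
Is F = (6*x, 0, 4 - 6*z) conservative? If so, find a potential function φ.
Yes, F is conservative. φ = 3*x**2 - 3*z**2 + 4*z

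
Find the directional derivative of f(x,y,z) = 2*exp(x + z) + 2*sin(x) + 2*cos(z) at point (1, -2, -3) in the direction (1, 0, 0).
2*exp(-2) + 2*cos(1)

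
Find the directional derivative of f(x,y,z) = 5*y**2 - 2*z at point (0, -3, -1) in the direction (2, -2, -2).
32*sqrt(3)/3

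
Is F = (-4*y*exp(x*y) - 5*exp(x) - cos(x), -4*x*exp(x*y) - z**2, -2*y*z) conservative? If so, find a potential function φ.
Yes, F is conservative. φ = -y*z**2 - 5*exp(x) - 4*exp(x*y) - sin(x)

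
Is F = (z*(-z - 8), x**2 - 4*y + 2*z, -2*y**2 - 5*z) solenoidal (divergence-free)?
No, ∇·F = -9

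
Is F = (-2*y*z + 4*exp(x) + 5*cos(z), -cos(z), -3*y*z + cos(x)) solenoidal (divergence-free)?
No, ∇·F = -3*y + 4*exp(x)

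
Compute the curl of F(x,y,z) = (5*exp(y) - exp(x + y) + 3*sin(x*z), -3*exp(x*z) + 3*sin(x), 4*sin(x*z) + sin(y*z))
(3*x*exp(x*z) + z*cos(y*z), (3*x - 4*z)*cos(x*z), -3*z*exp(x*z) - 5*exp(y) + exp(x + y) + 3*cos(x))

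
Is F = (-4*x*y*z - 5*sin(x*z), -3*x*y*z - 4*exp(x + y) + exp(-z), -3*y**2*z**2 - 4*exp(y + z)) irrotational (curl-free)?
No, ∇×F = (3*x*y - 6*y*z**2 - 4*exp(y + z) + exp(-z), -x*(4*y + 5*cos(x*z)), 4*x*z - 3*y*z - 4*exp(x + y))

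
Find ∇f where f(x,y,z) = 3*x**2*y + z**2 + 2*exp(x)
(6*x*y + 2*exp(x), 3*x**2, 2*z)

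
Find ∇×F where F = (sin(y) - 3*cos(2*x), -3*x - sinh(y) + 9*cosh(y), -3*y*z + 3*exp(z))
(-3*z, 0, -cos(y) - 3)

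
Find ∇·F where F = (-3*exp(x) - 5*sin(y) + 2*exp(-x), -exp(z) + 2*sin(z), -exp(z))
-3*exp(x) - exp(z) - 2*exp(-x)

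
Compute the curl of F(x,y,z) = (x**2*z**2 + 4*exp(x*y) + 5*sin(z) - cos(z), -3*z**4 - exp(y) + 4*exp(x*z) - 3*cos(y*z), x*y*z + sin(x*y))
(x*z - 4*x*exp(x*z) + x*cos(x*y) - 3*y*sin(y*z) + 12*z**3, 2*x**2*z - y*z - y*cos(x*y) + sin(z) + 5*cos(z), -4*x*exp(x*y) + 4*z*exp(x*z))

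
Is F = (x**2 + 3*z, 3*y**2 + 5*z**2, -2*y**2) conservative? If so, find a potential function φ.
No, ∇×F = (-4*y - 10*z, 3, 0) ≠ 0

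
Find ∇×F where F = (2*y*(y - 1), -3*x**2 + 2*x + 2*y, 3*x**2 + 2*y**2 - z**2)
(4*y, -6*x, -6*x - 4*y + 4)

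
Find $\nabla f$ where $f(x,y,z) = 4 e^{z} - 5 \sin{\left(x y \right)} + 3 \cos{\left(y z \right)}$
(-5*y*cos(x*y), -5*x*cos(x*y) - 3*z*sin(y*z), -3*y*sin(y*z) + 4*exp(z))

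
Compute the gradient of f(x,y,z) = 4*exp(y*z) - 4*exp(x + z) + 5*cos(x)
(-4*exp(x + z) - 5*sin(x), 4*z*exp(y*z), 4*y*exp(y*z) - 4*exp(x + z))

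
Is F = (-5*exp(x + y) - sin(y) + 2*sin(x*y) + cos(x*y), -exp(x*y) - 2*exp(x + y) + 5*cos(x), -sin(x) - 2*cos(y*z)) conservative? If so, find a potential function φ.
No, ∇×F = (2*z*sin(y*z), cos(x), x*sin(x*y) - 2*x*cos(x*y) - y*exp(x*y) + 3*exp(x + y) - 5*sin(x) + cos(y)) ≠ 0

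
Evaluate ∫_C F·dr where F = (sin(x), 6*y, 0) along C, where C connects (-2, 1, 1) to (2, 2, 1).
9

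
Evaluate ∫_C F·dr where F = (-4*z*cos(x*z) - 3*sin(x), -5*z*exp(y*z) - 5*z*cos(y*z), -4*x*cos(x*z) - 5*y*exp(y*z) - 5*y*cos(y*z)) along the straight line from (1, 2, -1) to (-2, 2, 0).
-5 - 5*sin(2) - 4*sin(1) - 3*cos(1) + 3*cos(2) + 5*exp(-2)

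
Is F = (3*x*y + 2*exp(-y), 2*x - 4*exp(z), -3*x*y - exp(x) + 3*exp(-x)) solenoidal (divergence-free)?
No, ∇·F = 3*y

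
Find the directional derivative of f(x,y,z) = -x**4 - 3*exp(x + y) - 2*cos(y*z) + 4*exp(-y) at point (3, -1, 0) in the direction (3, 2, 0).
sqrt(13)*(-324 - 15*exp(2) - 8*E)/13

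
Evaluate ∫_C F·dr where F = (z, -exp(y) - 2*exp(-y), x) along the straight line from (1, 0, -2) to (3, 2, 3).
-exp(2) + 2*exp(-2) + 10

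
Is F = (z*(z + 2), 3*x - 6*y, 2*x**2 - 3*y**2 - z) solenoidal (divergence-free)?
No, ∇·F = -7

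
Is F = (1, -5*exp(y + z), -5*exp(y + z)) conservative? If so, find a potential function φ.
Yes, F is conservative. φ = x - 5*exp(y + z)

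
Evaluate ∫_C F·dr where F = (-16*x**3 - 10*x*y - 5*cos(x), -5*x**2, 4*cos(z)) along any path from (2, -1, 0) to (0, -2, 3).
4*sin(3) + 5*sin(2) + 44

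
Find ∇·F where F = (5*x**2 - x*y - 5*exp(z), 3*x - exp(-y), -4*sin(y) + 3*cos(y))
10*x - y + exp(-y)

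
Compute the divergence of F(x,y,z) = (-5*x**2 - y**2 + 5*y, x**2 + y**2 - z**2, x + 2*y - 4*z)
-10*x + 2*y - 4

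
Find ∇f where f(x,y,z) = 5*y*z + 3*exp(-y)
(0, 5*z - 3*exp(-y), 5*y)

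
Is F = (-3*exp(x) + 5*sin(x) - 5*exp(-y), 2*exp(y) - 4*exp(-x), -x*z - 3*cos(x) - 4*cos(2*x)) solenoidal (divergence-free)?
No, ∇·F = -x - 3*exp(x) + 2*exp(y) + 5*cos(x)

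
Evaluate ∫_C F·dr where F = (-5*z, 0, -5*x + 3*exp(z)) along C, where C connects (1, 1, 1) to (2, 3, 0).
8 - 3*E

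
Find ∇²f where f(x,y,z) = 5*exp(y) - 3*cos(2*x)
5*exp(y) + 12*cos(2*x)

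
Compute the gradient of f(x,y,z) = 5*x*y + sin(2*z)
(5*y, 5*x, 2*cos(2*z))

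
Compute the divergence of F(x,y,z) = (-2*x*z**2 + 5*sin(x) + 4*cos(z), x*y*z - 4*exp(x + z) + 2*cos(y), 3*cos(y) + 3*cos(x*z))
x*z - 3*x*sin(x*z) - 2*z**2 - 2*sin(y) + 5*cos(x)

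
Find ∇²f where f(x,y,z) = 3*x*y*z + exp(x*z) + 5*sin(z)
x**2*exp(x*z) + z**2*exp(x*z) - 5*sin(z)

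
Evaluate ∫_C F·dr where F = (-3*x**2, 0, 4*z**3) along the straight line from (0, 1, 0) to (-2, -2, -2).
24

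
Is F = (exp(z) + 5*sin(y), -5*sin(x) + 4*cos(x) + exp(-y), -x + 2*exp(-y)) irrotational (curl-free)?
No, ∇×F = (-2*exp(-y), exp(z) + 1, -4*sin(x) - 5*cos(x) - 5*cos(y))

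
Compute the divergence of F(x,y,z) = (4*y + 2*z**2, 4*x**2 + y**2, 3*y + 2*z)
2*y + 2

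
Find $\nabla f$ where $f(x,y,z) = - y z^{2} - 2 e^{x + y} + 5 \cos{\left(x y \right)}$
(-5*y*sin(x*y) - 2*exp(x + y), -5*x*sin(x*y) - z**2 - 2*exp(x + y), -2*y*z)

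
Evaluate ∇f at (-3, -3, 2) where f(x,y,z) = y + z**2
(0, 1, 4)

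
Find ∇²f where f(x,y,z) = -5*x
0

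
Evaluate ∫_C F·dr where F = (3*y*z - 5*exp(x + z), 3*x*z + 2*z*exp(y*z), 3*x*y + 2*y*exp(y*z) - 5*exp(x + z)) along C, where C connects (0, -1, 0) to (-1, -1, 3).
-5*exp(2) + 2*exp(-3) + 12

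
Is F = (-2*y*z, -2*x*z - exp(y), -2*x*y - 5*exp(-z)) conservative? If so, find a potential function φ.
Yes, F is conservative. φ = -2*x*y*z - exp(y) + 5*exp(-z)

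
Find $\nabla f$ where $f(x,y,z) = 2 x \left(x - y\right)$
(4*x - 2*y, -2*x, 0)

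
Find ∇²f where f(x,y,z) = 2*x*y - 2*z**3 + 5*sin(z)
-12*z - 5*sin(z)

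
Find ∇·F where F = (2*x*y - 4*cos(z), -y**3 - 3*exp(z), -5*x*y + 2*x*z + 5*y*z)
2*x - 3*y**2 + 7*y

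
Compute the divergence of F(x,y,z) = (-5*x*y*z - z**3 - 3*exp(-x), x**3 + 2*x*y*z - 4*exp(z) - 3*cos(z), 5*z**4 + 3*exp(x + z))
2*x*z - 5*y*z + 20*z**3 + 3*exp(x + z) + 3*exp(-x)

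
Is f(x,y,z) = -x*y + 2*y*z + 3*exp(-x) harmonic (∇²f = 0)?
No, ∇²f = 3*exp(-x)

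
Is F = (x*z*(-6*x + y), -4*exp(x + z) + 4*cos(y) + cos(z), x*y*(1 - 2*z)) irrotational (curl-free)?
No, ∇×F = (-x*(2*z - 1) + 4*exp(x + z) + sin(z), -x*(6*x - y) + y*(2*z - 1), -x*z - 4*exp(x + z))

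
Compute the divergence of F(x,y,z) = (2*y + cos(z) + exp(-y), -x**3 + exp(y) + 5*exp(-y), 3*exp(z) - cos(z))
exp(y) + 3*exp(z) + sin(z) - 5*exp(-y)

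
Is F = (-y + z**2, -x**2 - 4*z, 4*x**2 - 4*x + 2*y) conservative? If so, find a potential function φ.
No, ∇×F = (6, -8*x + 2*z + 4, 1 - 2*x) ≠ 0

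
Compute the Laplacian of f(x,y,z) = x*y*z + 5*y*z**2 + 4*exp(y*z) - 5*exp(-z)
4*y**2*exp(y*z) + 10*y + 4*z**2*exp(y*z) - 5*exp(-z)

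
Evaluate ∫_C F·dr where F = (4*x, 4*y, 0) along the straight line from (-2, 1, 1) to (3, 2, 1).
16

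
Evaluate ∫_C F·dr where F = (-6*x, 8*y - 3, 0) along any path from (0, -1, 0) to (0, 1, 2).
-6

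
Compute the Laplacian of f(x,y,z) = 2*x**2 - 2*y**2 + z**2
2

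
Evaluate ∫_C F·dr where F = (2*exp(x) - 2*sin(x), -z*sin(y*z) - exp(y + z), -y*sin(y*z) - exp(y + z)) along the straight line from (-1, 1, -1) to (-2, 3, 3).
-exp(6) - 3*cos(1) + cos(9) + 2*cos(2) - 2*exp(-1) + 2*exp(-2) + 1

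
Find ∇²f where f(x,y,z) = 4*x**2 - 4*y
8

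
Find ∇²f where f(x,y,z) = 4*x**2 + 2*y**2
12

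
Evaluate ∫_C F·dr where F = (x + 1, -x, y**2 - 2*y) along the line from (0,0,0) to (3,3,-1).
3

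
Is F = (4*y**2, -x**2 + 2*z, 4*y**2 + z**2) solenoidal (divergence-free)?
No, ∇·F = 2*z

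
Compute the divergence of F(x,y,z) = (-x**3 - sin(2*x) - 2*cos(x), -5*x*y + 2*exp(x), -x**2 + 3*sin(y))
-3*x**2 - 5*x + 2*sin(x) - 2*cos(2*x)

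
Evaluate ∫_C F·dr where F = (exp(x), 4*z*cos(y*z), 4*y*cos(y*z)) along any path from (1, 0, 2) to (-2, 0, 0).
(1 - exp(3))*exp(-2)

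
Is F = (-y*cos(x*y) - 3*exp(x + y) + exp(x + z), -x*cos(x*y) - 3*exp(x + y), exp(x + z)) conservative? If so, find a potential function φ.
Yes, F is conservative. φ = -3*exp(x + y) + exp(x + z) - sin(x*y)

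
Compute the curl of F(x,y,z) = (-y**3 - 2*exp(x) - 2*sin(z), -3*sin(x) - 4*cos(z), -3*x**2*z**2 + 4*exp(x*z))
(-4*sin(z), 6*x*z**2 - 4*z*exp(x*z) - 2*cos(z), 3*y**2 - 3*cos(x))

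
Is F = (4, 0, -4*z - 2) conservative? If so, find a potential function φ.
Yes, F is conservative. φ = 4*x - 2*z**2 - 2*z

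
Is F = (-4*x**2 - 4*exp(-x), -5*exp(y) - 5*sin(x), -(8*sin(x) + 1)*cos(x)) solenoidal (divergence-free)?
No, ∇·F = -8*x - 5*exp(y) + 4*exp(-x)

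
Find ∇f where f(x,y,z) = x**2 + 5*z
(2*x, 0, 5)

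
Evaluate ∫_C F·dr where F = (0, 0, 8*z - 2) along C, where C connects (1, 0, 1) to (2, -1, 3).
28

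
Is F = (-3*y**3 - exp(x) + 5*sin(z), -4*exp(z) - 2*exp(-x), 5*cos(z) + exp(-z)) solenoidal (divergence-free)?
No, ∇·F = -exp(x) - 5*sin(z) - exp(-z)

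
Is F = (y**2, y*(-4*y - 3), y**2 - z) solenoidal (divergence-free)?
No, ∇·F = -8*y - 4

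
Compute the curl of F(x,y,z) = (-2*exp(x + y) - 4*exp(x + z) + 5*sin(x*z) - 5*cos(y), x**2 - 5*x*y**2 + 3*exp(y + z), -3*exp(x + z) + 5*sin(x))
(-3*exp(y + z), 5*x*cos(x*z) - exp(x + z) - 5*cos(x), 2*x - 5*y**2 + 2*exp(x + y) - 5*sin(y))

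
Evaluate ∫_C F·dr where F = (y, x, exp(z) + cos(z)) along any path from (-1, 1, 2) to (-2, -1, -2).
-exp(2) - 2*sin(2) + exp(-2) + 3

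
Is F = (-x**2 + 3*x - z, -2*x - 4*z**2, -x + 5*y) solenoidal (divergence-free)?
No, ∇·F = 3 - 2*x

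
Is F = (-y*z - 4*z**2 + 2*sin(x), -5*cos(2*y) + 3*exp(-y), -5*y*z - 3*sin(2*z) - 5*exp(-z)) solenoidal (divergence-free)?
No, ∇·F = -5*y + 10*sin(2*y) + 2*cos(x) - 6*cos(2*z) + 5*exp(-z) - 3*exp(-y)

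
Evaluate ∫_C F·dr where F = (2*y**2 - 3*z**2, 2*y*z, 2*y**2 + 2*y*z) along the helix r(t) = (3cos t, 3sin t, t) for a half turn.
-108 + 21*pi/2 + 9*pi**2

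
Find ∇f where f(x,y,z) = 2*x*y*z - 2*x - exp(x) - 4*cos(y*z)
(2*y*z - exp(x) - 2, 2*z*(x + 2*sin(y*z)), 2*y*(x + 2*sin(y*z)))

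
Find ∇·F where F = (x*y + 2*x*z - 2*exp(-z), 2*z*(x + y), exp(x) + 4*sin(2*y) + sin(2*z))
y + 4*z + 2*cos(2*z)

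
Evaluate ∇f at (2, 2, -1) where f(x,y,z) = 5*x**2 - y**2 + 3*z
(20, -4, 3)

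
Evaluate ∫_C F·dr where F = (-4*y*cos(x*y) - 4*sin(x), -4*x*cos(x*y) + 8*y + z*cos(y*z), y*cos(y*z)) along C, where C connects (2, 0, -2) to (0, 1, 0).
8 - 4*cos(2)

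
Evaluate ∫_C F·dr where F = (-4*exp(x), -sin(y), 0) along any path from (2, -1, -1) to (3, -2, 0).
-4*exp(3) - cos(1) + cos(2) + 4*exp(2)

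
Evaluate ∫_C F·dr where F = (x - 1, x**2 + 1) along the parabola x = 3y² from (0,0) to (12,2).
598/5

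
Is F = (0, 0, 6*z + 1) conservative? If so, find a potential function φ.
Yes, F is conservative. φ = z*(3*z + 1)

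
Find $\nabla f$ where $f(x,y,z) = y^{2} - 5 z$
(0, 2*y, -5)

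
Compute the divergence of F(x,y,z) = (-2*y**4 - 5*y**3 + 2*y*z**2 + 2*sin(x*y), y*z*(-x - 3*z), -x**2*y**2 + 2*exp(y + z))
2*y*cos(x*y) - z*(x + 3*z) + 2*exp(y + z)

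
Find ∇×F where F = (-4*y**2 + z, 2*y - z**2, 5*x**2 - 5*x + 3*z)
(2*z, 6 - 10*x, 8*y)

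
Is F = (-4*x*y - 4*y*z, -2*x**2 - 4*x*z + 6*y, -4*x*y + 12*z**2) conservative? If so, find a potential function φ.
Yes, F is conservative. φ = -2*x**2*y - 4*x*y*z + 3*y**2 + 4*z**3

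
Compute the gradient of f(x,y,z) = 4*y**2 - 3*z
(0, 8*y, -3)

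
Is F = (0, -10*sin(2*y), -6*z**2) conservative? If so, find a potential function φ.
Yes, F is conservative. φ = -2*z**3 + 5*cos(2*y)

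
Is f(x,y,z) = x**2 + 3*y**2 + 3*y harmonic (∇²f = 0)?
No, ∇²f = 8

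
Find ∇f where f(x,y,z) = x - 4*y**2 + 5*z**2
(1, -8*y, 10*z)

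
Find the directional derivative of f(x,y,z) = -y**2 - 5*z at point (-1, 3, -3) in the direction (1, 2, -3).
3*sqrt(14)/14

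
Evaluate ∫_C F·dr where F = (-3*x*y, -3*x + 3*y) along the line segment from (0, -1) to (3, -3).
105/2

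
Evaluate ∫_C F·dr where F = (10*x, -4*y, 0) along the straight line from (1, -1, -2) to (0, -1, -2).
-5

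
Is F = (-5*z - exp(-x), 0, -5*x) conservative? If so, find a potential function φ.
Yes, F is conservative. φ = -5*x*z + exp(-x)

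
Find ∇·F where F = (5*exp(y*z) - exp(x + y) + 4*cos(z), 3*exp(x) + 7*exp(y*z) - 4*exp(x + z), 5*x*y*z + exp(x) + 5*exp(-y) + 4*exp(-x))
5*x*y + 7*z*exp(y*z) - exp(x + y)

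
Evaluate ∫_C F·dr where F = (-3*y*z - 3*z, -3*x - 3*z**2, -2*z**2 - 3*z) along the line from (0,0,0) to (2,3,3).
-189/2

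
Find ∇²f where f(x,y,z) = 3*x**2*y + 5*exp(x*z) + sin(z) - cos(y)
5*x**2*exp(x*z) + 6*y + 5*z**2*exp(x*z) - sin(z) + cos(y)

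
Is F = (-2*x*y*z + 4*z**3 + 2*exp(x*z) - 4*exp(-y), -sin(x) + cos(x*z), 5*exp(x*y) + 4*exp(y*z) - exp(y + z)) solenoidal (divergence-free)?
No, ∇·F = -2*y*z + 4*y*exp(y*z) + 2*z*exp(x*z) - exp(y + z)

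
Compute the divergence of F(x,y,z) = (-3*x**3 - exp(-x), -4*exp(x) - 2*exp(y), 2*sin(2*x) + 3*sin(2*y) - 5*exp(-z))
-9*x**2 - 2*exp(y) + 5*exp(-z) + exp(-x)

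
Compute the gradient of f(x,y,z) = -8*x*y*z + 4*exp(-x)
(-8*y*z - 4*exp(-x), -8*x*z, -8*x*y)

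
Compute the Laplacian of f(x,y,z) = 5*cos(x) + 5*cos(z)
-5*cos(x) - 5*cos(z)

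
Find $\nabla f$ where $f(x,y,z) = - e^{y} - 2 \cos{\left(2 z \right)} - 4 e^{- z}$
(0, -exp(y), 4*sin(2*z) + 4*exp(-z))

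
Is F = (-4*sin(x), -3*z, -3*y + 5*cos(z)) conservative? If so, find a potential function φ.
Yes, F is conservative. φ = -3*y*z + 5*sin(z) + 4*cos(x)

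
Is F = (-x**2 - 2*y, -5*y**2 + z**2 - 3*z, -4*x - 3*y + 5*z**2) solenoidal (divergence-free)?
No, ∇·F = -2*x - 10*y + 10*z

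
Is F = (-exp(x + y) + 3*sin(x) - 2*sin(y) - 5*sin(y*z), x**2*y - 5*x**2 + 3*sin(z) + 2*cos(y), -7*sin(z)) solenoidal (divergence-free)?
No, ∇·F = x**2 - exp(x + y) - 2*sin(y) + 3*cos(x) - 7*cos(z)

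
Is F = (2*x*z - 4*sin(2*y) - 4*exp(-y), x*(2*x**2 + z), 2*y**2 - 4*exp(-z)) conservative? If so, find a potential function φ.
No, ∇×F = (-x + 4*y, 2*x, 6*x**2 + z + 8*cos(2*y) - 4*exp(-y)) ≠ 0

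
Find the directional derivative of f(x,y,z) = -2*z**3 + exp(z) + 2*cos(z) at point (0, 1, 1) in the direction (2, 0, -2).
sqrt(2)*(-E/2 + sin(1) + 3)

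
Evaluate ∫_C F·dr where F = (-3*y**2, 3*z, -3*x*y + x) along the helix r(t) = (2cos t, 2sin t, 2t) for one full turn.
0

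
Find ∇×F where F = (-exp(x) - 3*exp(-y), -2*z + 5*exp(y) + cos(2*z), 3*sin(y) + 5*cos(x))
(2*sin(2*z) + 3*cos(y) + 2, 5*sin(x), -3*exp(-y))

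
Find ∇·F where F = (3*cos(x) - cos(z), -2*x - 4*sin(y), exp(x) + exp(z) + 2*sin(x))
exp(z) - 3*sin(x) - 4*cos(y)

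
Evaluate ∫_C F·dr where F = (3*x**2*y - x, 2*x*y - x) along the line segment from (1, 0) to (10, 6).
4503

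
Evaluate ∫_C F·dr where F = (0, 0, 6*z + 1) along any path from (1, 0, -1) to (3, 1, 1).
2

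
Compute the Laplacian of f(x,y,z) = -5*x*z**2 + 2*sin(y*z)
-10*x - 2*y**2*sin(y*z) - 2*z**2*sin(y*z)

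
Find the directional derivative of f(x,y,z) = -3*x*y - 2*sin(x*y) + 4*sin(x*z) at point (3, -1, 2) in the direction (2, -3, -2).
sqrt(17)*(22*cos(3) - 8*cos(6) + 33)/17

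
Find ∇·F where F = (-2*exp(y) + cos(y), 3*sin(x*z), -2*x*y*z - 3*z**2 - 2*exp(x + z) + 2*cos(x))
-2*x*y - 6*z - 2*exp(x + z)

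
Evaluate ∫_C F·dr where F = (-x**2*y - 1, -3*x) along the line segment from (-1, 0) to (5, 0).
-6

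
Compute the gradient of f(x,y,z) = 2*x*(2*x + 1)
(8*x + 2, 0, 0)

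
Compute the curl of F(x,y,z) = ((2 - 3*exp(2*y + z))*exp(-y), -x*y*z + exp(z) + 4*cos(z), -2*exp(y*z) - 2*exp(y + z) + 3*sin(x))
(x*y - 2*z*exp(y*z) - exp(z) - 2*exp(y + z) + 4*sin(z), -3*exp(y + z) - 3*cos(x), -y*z + 3*exp(y + z) + 2*exp(-y))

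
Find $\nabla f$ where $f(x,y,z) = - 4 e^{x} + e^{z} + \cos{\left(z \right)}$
(-4*exp(x), 0, exp(z) - sin(z))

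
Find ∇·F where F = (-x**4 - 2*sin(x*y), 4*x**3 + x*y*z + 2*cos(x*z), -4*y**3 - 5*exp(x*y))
-4*x**3 + x*z - 2*y*cos(x*y)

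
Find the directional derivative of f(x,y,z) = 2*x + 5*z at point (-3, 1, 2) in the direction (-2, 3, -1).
-9*sqrt(14)/14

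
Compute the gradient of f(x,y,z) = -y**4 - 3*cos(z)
(0, -4*y**3, 3*sin(z))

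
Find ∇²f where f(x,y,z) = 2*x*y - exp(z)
-exp(z)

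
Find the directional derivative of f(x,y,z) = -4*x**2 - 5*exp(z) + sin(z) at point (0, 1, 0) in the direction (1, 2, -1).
2*sqrt(6)/3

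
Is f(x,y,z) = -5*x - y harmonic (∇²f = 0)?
Yes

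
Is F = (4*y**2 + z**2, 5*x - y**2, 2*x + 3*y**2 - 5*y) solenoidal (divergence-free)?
No, ∇·F = -2*y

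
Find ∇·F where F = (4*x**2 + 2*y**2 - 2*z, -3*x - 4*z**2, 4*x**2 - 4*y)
8*x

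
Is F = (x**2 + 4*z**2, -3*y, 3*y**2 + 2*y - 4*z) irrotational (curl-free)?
No, ∇×F = (6*y + 2, 8*z, 0)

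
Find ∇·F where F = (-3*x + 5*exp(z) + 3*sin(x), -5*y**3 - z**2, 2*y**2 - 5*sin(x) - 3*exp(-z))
-15*y**2 + 3*cos(x) - 3 + 3*exp(-z)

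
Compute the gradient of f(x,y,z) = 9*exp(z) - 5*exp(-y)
(0, 5*exp(-y), 9*exp(z))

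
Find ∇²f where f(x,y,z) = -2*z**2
-4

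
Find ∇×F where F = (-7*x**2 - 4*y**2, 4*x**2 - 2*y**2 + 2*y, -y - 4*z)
(-1, 0, 8*x + 8*y)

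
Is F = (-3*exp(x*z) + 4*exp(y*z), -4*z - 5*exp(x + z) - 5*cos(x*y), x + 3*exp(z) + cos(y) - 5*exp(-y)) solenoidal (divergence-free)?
No, ∇·F = 5*x*sin(x*y) - 3*z*exp(x*z) + 3*exp(z)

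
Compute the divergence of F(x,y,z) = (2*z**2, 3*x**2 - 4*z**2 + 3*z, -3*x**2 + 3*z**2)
6*z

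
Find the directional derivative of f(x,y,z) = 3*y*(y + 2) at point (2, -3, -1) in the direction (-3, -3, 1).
36*sqrt(19)/19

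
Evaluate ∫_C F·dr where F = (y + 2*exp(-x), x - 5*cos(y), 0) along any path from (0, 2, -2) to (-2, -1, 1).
-2*exp(2) + 4 + 5*sin(1) + 5*sin(2)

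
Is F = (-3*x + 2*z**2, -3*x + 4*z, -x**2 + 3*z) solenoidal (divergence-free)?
Yes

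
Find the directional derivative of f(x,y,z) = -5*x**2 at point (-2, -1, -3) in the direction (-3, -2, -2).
-60*sqrt(17)/17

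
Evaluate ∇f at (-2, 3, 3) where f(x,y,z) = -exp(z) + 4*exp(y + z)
(0, 4*exp(6), -exp(3) + 4*exp(6))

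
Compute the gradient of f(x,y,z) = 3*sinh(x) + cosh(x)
(sinh(x) + 3*cosh(x), 0, 0)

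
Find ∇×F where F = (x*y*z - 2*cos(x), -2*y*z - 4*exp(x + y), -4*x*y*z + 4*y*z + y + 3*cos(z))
(-4*x*z + 2*y + 4*z + 1, y*(x + 4*z), -x*z - 4*exp(x + y))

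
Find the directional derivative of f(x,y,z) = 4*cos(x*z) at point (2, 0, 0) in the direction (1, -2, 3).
0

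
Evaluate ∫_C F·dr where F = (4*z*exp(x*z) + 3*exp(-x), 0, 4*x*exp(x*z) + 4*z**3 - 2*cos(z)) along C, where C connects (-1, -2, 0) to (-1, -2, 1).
-3 - 2*sin(1) + 4*exp(-1)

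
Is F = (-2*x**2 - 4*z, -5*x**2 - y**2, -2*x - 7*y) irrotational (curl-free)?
No, ∇×F = (-7, -2, -10*x)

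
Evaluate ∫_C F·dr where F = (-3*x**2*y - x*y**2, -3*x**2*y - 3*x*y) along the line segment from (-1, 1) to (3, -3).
-48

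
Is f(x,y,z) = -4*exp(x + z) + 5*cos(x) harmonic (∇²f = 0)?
No, ∇²f = -8*exp(x + z) - 5*cos(x)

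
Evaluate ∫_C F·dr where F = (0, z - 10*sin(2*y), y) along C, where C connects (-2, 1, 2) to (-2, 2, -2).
-6 + 5*cos(4) - 5*cos(2)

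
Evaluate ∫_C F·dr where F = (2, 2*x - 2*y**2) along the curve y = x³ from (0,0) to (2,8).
-940/3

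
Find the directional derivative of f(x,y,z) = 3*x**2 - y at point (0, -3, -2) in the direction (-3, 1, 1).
-sqrt(11)/11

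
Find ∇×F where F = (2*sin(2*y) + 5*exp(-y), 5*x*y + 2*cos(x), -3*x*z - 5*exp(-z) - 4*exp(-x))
(0, 3*z - 4*exp(-x), 5*y - 2*sin(x) - 4*cos(2*y) + 5*exp(-y))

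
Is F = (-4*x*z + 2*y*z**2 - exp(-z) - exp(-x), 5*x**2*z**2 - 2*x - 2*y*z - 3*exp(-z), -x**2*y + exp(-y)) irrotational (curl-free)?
No, ∇×F = (-10*x**2*z - x**2 + 2*y - 3*exp(-z) - exp(-y), 2*x*y - 4*x + 4*y*z + exp(-z), 10*x*z**2 - 2*z**2 - 2)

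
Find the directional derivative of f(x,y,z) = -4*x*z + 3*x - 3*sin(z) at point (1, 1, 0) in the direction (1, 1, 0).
3*sqrt(2)/2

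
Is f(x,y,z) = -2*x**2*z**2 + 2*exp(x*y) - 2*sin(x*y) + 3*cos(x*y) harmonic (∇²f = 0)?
No, ∇²f = x**2*(2*exp(x*y) + 2*sin(x*y) - 3*cos(x*y)) - 4*x**2 + 2*y**2*exp(x*y) + 2*y**2*sin(x*y) - 3*y**2*cos(x*y) - 4*z**2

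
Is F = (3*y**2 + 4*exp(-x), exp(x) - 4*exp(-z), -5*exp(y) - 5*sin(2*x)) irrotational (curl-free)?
No, ∇×F = (-5*exp(y) - 4*exp(-z), 10*cos(2*x), -6*y + exp(x))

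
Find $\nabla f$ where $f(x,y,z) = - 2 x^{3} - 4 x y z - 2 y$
(-6*x**2 - 4*y*z, -4*x*z - 2, -4*x*y)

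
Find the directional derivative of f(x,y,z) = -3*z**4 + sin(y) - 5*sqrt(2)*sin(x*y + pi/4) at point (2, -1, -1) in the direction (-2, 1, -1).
-2*sqrt(6) - 20*sqrt(3)*sin(pi/4 + 2)/3 + sqrt(6)*cos(1)/6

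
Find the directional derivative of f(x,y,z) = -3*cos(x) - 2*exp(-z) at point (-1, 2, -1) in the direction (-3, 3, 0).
3*sqrt(2)*sin(1)/2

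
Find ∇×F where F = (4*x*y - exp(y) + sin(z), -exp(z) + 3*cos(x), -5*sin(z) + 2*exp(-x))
(exp(z), cos(z) + 2*exp(-x), -4*x + exp(y) - 3*sin(x))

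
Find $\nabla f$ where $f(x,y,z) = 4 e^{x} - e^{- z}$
(4*exp(x), 0, exp(-z))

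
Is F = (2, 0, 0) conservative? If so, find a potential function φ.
Yes, F is conservative. φ = 2*x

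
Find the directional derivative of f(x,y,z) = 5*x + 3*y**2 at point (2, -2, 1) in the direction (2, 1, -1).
-sqrt(6)/3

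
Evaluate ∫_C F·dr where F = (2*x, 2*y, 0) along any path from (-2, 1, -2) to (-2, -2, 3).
3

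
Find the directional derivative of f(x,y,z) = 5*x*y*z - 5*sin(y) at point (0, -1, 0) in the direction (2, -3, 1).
15*sqrt(14)*cos(1)/14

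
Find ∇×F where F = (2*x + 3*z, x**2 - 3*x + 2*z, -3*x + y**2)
(2*y - 2, 6, 2*x - 3)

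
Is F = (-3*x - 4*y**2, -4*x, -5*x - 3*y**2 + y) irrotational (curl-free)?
No, ∇×F = (1 - 6*y, 5, 8*y - 4)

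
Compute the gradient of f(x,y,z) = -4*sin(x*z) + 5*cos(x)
(-4*z*cos(x*z) - 5*sin(x), 0, -4*x*cos(x*z))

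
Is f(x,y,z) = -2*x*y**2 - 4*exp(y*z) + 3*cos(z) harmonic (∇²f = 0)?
No, ∇²f = -4*x - 4*y**2*exp(y*z) - 4*z**2*exp(y*z) - 3*cos(z)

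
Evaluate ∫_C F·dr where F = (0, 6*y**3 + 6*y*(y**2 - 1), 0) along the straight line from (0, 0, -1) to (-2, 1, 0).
0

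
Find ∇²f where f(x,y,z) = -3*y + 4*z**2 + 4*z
8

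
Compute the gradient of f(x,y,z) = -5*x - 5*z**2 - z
(-5, 0, -10*z - 1)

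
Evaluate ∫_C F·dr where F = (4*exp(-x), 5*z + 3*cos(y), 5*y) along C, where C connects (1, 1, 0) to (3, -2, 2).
-20 - 3*sin(2) - 3*sin(1) - 4*exp(-3) + 4*exp(-1)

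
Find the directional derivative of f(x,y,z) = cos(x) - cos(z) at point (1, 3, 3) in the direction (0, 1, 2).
2*sqrt(5)*sin(3)/5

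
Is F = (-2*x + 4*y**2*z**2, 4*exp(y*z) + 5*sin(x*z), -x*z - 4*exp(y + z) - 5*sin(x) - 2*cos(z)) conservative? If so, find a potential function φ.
No, ∇×F = (-5*x*cos(x*z) - 4*y*exp(y*z) - 4*exp(y + z), 8*y**2*z + z + 5*cos(x), z*(-8*y*z + 5*cos(x*z))) ≠ 0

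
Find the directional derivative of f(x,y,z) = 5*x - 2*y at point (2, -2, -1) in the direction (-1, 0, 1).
-5*sqrt(2)/2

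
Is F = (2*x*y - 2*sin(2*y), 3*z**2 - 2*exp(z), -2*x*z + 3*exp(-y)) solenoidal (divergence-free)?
No, ∇·F = -2*x + 2*y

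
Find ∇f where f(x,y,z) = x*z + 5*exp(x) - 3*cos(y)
(z + 5*exp(x), 3*sin(y), x)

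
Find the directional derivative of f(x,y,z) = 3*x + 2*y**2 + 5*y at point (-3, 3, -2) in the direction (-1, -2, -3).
-37*sqrt(14)/14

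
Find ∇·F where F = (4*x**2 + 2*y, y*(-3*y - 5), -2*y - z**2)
8*x - 6*y - 2*z - 5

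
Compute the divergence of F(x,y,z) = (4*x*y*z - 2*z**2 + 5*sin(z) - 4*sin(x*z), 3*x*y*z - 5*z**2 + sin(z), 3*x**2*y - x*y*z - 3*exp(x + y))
-x*y + 3*x*z + 4*y*z - 4*z*cos(x*z)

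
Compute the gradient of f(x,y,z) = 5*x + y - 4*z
(5, 1, -4)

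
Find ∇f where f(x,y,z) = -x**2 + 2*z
(-2*x, 0, 2)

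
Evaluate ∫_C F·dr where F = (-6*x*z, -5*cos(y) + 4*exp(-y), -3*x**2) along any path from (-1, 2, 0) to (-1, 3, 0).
-5*sin(3) - 4*exp(-3) + 4*exp(-2) + 5*sin(2)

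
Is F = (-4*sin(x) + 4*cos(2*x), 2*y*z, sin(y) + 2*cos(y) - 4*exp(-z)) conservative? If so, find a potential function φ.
No, ∇×F = (-2*y - 2*sin(y) + cos(y), 0, 0) ≠ 0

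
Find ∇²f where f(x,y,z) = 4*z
0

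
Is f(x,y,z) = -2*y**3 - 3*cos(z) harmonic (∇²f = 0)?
No, ∇²f = -12*y + 3*cos(z)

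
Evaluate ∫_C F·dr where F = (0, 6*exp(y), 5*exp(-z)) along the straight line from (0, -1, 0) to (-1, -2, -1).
-5*E - 6*exp(-1) + 6*exp(-2) + 5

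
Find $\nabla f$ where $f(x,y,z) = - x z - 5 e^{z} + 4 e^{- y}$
(-z, -4*exp(-y), -x - 5*exp(z))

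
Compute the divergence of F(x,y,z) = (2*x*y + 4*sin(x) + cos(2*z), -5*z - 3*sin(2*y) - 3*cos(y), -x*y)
2*y + 3*sin(y) + 4*cos(x) - 6*cos(2*y)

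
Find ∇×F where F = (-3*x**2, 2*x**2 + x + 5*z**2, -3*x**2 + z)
(-10*z, 6*x, 4*x + 1)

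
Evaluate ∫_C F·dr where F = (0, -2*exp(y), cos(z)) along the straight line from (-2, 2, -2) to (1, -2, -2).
4*sinh(2)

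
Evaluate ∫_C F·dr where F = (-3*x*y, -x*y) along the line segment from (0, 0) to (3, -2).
14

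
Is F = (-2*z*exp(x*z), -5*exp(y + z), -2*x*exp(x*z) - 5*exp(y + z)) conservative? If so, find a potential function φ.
Yes, F is conservative. φ = -2*exp(x*z) - 5*exp(y + z)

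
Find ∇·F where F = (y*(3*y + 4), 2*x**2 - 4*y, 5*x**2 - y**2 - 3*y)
-4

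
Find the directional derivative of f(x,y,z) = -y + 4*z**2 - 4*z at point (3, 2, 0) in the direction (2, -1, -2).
3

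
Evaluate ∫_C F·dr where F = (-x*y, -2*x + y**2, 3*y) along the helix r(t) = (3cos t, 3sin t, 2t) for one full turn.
-18*pi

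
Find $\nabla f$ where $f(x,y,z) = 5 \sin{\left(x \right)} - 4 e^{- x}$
(5*cos(x) + 4*exp(-x), 0, 0)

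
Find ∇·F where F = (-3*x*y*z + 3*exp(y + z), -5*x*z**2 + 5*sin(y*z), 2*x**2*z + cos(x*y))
2*x**2 - 3*y*z + 5*z*cos(y*z)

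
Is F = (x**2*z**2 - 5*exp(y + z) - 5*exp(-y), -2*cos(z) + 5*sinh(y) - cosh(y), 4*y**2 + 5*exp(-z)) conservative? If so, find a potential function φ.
No, ∇×F = (8*y - 2*sin(z), 2*x**2*z - 5*exp(y + z), (5*exp(2*y + z) - 5)*exp(-y)) ≠ 0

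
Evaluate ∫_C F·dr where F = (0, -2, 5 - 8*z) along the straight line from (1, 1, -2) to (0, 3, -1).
13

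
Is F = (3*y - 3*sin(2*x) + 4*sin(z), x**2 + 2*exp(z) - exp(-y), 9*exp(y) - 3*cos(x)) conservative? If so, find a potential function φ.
No, ∇×F = (9*exp(y) - 2*exp(z), -3*sin(x) + 4*cos(z), 2*x - 3) ≠ 0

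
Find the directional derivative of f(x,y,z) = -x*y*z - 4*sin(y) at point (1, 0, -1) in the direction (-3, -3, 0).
3*sqrt(2)/2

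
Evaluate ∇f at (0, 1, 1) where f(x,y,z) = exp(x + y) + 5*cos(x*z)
(E, E, 0)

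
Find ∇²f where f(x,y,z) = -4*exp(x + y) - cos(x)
-8*exp(x + y) + cos(x)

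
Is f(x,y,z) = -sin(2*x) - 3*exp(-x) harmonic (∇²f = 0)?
No, ∇²f = 4*sin(2*x) - 3*exp(-x)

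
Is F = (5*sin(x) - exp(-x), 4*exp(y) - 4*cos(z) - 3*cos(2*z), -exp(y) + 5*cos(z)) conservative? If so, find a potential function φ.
No, ∇×F = (-exp(y) - 4*sin(z) - 6*sin(2*z), 0, 0) ≠ 0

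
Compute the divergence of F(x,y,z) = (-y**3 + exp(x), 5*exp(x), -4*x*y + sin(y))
exp(x)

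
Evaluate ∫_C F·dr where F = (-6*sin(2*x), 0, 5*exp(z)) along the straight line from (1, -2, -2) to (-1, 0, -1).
-(5 - 5*E)*exp(-2)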